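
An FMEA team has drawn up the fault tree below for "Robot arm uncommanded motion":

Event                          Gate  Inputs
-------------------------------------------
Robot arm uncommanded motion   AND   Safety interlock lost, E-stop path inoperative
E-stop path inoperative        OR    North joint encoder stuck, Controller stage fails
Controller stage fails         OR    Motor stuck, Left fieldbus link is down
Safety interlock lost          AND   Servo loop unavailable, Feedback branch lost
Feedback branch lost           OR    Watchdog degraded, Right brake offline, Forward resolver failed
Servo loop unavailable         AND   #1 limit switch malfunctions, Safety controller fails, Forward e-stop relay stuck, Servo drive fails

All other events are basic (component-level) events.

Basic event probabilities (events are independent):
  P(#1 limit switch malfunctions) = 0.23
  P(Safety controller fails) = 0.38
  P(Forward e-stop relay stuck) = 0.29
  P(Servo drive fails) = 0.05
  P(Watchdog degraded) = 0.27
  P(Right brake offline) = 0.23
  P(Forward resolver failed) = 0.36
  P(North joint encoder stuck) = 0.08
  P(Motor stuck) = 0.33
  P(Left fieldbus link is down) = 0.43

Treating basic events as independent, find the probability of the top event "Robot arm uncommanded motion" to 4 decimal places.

P(Servo loop unavailable) [AND] = 0.23 × 0.38 × 0.29 × 0.05 = 0.001267
P(Feedback branch lost) [OR] = 1 − (1−0.27) × (1−0.23) × (1−0.36) = 0.640256
P(Safety interlock lost) [AND] = 0.001267 × 0.640256 = 0.000811
P(Controller stage fails) [OR] = 1 − (1−0.33) × (1−0.43) = 0.618100
P(E-stop path inoperative) [OR] = 1 − (1−0.08) × (1−0.618100) = 0.648652
P(Robot arm uncommanded motion) [AND] = 0.000811 × 0.648652 = 0.000526
Rounded to 4 decimal places: P(Robot arm uncommanded motion) ≈ 0.0005.

0.0005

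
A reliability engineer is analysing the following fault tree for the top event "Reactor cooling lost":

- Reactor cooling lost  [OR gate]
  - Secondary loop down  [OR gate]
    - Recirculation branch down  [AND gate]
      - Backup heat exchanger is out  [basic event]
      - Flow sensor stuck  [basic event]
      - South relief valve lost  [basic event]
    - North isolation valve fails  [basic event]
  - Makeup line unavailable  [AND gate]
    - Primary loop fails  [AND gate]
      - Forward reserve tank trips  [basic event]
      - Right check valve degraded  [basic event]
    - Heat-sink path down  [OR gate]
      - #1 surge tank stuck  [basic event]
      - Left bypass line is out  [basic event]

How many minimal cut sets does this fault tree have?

Recirculation branch down [AND]: one cut set from each child combined → 1 × 1 × 1 = 1 cut set(s).
Secondary loop down [OR]: union of children's cut sets → 2 cut set(s).
Primary loop fails [AND]: one cut set from each child combined → 1 × 1 = 1 cut set(s).
Heat-sink path down [OR]: union of children's cut sets → 2 cut set(s).
Makeup line unavailable [AND]: one cut set from each child combined → 1 × 2 = 2 cut set(s).
Reactor cooling lost [OR]: union of children's cut sets → 4 cut set(s).
Minimal cut sets: {Backup heat exchanger is out, Flow sensor stuck, South relief valve lost}; {North isolation valve fails}; {#1 surge tank stuck, Forward reserve tank trips, Right check valve degraded}; {Forward reserve tank trips, Left bypass line is out, Right check valve degraded}.

4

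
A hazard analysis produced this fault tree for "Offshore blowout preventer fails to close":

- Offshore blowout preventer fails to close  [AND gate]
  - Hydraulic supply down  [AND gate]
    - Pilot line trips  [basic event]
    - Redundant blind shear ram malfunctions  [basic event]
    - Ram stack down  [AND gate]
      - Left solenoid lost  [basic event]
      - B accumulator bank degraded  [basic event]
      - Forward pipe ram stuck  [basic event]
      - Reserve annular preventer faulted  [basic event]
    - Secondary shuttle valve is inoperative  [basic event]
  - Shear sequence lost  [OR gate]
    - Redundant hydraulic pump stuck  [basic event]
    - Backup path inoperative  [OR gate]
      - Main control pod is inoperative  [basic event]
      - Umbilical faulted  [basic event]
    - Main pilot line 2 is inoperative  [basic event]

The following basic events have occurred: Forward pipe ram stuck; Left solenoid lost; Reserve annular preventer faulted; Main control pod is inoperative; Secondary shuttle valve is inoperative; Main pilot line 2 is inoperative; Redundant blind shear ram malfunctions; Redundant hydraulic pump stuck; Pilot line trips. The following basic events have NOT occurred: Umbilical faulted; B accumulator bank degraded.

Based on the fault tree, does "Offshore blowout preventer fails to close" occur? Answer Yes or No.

Ram stack down [AND]: Left solenoid lost=occurs, B accumulator bank degraded=not, Forward pipe ram stuck=occurs, Reserve annular preventer faulted=occurs → not all inputs occur → does not occur.
Hydraulic supply down [AND]: Pilot line trips=occurs, Redundant blind shear ram malfunctions=occurs, Ram stack down=not, Secondary shuttle valve is inoperative=occurs → not all inputs occur → does not occur.
Backup path inoperative [OR]: Main control pod is inoperative=occurs, Umbilical faulted=not → at least one input occurs → occurs.
Shear sequence lost [OR]: Redundant hydraulic pump stuck=occurs, Backup path inoperative=occurs, Main pilot line 2 is inoperative=occurs → at least one input occurs → occurs.
Offshore blowout preventer fails to close [AND]: Hydraulic supply down=not, Shear sequence lost=occurs → not all inputs occur → does not occur.

No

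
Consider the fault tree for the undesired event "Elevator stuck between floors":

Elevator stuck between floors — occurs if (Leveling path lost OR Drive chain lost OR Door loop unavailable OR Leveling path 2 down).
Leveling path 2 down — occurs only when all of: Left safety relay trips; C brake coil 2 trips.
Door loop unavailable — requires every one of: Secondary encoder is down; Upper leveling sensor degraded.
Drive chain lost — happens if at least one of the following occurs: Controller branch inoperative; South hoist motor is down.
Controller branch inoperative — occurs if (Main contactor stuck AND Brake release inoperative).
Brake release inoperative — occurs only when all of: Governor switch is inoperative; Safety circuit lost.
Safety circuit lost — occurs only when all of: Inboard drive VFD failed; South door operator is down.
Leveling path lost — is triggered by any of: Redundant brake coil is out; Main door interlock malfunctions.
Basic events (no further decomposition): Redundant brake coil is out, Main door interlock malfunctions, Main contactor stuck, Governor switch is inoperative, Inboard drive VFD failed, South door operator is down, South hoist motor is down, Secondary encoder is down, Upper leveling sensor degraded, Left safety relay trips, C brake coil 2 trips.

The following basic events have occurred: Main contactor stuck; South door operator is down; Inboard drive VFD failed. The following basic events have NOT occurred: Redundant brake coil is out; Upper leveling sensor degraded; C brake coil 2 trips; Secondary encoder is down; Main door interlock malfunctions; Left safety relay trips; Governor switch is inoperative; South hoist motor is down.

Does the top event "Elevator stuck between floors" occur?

Leveling path lost [OR]: Redundant brake coil is out=not, Main door interlock malfunctions=not → no input occurs → does not occur.
Safety circuit lost [AND]: Inboard drive VFD failed=occurs, South door operator is down=occurs → all inputs occur → occurs.
Brake release inoperative [AND]: Governor switch is inoperative=not, Safety circuit lost=occurs → not all inputs occur → does not occur.
Controller branch inoperative [AND]: Main contactor stuck=occurs, Brake release inoperative=not → not all inputs occur → does not occur.
Drive chain lost [OR]: Controller branch inoperative=not, South hoist motor is down=not → no input occurs → does not occur.
Door loop unavailable [AND]: Secondary encoder is down=not, Upper leveling sensor degraded=not → not all inputs occur → does not occur.
Leveling path 2 down [AND]: Left safety relay trips=not, C brake coil 2 trips=not → not all inputs occur → does not occur.
Elevator stuck between floors [OR]: Leveling path lost=not, Drive chain lost=not, Door loop unavailable=not, Leveling path 2 down=not → no input occurs → does not occur.

No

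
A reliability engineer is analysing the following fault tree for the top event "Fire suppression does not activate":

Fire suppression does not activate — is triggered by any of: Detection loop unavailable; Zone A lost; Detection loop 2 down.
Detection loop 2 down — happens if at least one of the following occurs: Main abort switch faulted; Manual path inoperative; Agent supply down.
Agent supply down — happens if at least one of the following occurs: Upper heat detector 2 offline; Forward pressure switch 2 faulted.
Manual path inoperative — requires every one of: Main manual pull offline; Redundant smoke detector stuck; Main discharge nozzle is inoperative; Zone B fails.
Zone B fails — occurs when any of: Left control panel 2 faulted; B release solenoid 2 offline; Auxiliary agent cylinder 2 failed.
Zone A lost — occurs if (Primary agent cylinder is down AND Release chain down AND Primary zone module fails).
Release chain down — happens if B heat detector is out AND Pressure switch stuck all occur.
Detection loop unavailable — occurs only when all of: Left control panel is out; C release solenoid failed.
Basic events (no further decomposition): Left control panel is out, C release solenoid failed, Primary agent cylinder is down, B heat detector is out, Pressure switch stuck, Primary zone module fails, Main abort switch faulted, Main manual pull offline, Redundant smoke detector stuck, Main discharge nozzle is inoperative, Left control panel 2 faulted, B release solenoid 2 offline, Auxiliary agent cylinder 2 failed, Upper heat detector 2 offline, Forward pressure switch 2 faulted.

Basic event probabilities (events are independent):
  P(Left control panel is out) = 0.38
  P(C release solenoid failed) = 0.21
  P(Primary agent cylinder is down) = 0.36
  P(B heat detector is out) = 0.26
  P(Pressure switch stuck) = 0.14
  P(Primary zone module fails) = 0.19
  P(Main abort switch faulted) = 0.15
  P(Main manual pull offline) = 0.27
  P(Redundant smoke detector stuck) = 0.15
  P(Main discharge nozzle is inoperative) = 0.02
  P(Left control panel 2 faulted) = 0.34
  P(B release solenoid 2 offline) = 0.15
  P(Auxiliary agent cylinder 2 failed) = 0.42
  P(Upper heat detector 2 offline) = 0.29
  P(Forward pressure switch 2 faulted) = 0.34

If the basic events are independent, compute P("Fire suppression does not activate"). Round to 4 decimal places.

P(Detection loop unavailable) [AND] = 0.38 × 0.21 = 0.079800
P(Release chain down) [AND] = 0.26 × 0.14 = 0.036400
P(Zone A lost) [AND] = 0.36 × 0.036400 × 0.19 = 0.002490
P(Zone B fails) [OR] = 1 − (1−0.34) × (1−0.15) × (1−0.42) = 0.674620
P(Manual path inoperative) [AND] = 0.27 × 0.15 × 0.02 × 0.674620 = 0.000546
P(Agent supply down) [OR] = 1 − (1−0.29) × (1−0.34) = 0.531400
P(Detection loop 2 down) [OR] = 1 − (1−0.15) × (1−0.000546) × (1−0.531400) = 0.601907
P(Fire suppression does not activate) [OR] = 1 − (1−0.079800) × (1−0.002490) × (1−0.601907) = 0.634587
Rounded to 4 decimal places: P(Fire suppression does not activate) ≈ 0.6346.

0.6346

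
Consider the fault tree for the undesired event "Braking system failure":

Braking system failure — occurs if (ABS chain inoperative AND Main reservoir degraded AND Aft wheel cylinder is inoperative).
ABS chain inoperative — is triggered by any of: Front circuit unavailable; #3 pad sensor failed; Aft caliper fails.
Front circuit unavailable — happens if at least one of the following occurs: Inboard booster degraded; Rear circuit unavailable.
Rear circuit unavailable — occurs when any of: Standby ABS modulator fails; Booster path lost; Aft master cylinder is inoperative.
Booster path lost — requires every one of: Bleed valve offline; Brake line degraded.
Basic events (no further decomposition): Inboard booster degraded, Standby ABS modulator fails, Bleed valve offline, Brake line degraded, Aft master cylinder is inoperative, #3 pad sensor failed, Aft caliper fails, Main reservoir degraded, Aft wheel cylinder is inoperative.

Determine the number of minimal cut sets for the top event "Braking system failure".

Booster path lost [AND]: one cut set from each child combined → 1 × 1 = 1 cut set(s).
Rear circuit unavailable [OR]: union of children's cut sets → 3 cut set(s).
Front circuit unavailable [OR]: union of children's cut sets → 4 cut set(s).
ABS chain inoperative [OR]: union of children's cut sets → 6 cut set(s).
Braking system failure [AND]: one cut set from each child combined → 6 × 1 × 1 = 6 cut set(s).
Minimal cut sets: {Aft wheel cylinder is inoperative, Inboard booster degraded, Main reservoir degraded}; {Aft wheel cylinder is inoperative, Main reservoir degraded, Standby ABS modulator fails}; {Aft wheel cylinder is inoperative, Bleed valve offline, Brake line degraded, Main reservoir degraded}; {Aft master cylinder is inoperative, Aft wheel cylinder is inoperative, Main reservoir degraded}; {#3 pad sensor failed, Aft wheel cylinder is inoperative, Main reservoir degraded}; {Aft caliper fails, Aft wheel cylinder is inoperative, Main reservoir degraded}.

6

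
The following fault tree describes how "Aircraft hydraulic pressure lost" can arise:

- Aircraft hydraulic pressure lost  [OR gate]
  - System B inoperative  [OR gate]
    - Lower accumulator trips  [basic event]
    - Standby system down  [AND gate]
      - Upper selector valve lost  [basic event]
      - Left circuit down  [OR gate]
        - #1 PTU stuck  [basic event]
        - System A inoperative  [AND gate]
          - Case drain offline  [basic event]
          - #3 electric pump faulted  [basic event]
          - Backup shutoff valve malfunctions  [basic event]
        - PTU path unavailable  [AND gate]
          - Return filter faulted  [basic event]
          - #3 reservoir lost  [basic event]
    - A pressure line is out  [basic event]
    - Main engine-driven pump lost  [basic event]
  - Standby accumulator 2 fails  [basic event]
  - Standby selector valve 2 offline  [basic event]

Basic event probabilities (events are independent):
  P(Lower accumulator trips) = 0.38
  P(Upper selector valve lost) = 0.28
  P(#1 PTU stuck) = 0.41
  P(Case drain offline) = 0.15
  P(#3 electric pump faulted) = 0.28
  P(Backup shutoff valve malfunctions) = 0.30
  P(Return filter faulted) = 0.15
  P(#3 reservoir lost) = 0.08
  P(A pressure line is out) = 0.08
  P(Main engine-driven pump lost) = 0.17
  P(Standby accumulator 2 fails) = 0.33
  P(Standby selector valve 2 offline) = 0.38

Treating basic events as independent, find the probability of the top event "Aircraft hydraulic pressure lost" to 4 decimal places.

P(System A inoperative) [AND] = 0.15 × 0.28 × 0.30 = 0.012600
P(PTU path unavailable) [AND] = 0.15 × 0.08 = 0.012000
P(Left circuit down) [OR] = 1 − (1−0.41) × (1−0.012600) × (1−0.012000) = 0.424425
P(Standby system down) [AND] = 0.28 × 0.424425 = 0.118839
P(System B inoperative) [OR] = 1 − (1−0.38) × (1−0.118839) × (1−0.08) × (1−0.17) = 0.582830
P(Aircraft hydraulic pressure lost) [OR] = 1 − (1−0.582830) × (1−0.33) × (1−0.38) = 0.826708
Rounded to 4 decimal places: P(Aircraft hydraulic pressure lost) ≈ 0.8267.

0.8267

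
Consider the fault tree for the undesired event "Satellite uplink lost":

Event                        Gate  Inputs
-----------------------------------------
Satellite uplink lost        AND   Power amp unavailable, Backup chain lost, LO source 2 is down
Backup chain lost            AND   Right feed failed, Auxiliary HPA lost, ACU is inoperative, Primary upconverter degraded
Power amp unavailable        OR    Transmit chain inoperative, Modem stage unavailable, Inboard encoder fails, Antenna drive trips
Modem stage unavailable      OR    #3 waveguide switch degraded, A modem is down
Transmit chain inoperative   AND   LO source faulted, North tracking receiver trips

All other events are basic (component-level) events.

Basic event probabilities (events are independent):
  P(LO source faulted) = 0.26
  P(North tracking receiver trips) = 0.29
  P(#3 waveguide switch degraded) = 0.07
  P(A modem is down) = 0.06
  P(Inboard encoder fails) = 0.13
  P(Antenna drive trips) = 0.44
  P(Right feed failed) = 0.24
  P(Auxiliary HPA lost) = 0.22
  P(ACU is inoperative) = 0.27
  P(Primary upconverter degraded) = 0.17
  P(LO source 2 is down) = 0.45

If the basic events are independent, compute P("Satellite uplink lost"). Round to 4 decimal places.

0.0007

P(Transmit chain inoperative) [AND] = 0.26 × 0.29 = 0.075400
P(Modem stage unavailable) [OR] = 1 − (1−0.07) × (1−0.06) = 0.125800
P(Power amp unavailable) [OR] = 1 − (1−0.075400) × (1−0.125800) × (1−0.13) × (1−0.44) = 0.606203
P(Backup chain lost) [AND] = 0.24 × 0.22 × 0.27 × 0.17 = 0.002424
P(Satellite uplink lost) [AND] = 0.606203 × 0.002424 × 0.45 = 0.000661
Rounded to 4 decimal places: P(Satellite uplink lost) ≈ 0.0007.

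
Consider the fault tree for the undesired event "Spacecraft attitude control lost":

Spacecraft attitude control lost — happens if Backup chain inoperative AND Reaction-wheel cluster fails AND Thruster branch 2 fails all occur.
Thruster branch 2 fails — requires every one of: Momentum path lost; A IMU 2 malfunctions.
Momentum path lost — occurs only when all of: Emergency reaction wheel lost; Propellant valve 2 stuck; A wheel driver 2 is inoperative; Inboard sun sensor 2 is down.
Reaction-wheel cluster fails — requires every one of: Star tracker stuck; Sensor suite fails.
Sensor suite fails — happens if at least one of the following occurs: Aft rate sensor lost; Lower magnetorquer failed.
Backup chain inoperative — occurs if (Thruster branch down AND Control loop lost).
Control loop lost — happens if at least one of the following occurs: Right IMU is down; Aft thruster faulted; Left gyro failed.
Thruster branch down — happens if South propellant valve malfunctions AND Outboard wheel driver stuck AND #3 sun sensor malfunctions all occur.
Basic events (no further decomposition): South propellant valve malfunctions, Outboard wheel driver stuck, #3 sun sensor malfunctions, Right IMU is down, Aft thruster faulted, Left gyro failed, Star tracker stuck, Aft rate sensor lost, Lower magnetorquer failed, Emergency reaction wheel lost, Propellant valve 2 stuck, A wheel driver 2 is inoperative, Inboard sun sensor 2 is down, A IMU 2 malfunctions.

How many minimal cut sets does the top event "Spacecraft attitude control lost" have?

Thruster branch down [AND]: one cut set from each child combined → 1 × 1 × 1 = 1 cut set(s).
Control loop lost [OR]: union of children's cut sets → 3 cut set(s).
Backup chain inoperative [AND]: one cut set from each child combined → 1 × 3 = 3 cut set(s).
Sensor suite fails [OR]: union of children's cut sets → 2 cut set(s).
Reaction-wheel cluster fails [AND]: one cut set from each child combined → 1 × 2 = 2 cut set(s).
Momentum path lost [AND]: one cut set from each child combined → 1 × 1 × 1 × 1 = 1 cut set(s).
Thruster branch 2 fails [AND]: one cut set from each child combined → 1 × 1 = 1 cut set(s).
Spacecraft attitude control lost [AND]: one cut set from each child combined → 3 × 2 × 1 = 6 cut set(s).
Minimal cut sets: {#3 sun sensor malfunctions, A IMU 2 malfunctions, A wheel driver 2 is inoperative, Aft rate sensor lost, Emergency reaction wheel lost, Inboard sun sensor 2 is down, Outboard wheel driver stuck, Propellant valve 2 stuck, Right IMU is down, South propellant valve malfunctions, Star tracker stuck}; {#3 sun sensor malfunctions, A IMU 2 malfunctions, A wheel driver 2 is inoperative, Emergency reaction wheel lost, Inboard sun sensor 2 is down, Lower magnetorquer failed, Outboard wheel driver stuck, Propellant valve 2 stuck, Right IMU is down, South propellant valve malfunctions, Star tracker stuck}; {#3 sun sensor malfunctions, A IMU 2 malfunctions, A wheel driver 2 is inoperative, Aft rate sensor lost, Aft thruster faulted, Emergency reaction wheel lost, Inboard sun sensor 2 is down, Outboard wheel driver stuck, Propellant valve 2 stuck, South propellant valve malfunctions, Star tracker stuck}; {#3 sun sensor malfunctions, A IMU 2 malfunctions, A wheel driver 2 is inoperative, Aft thruster faulted, Emergency reaction wheel lost, Inboard sun sensor 2 is down, Lower magnetorquer failed, Outboard wheel driver stuck, Propellant valve 2 stuck, South propellant valve malfunctions, Star tracker stuck}; {#3 sun sensor malfunctions, A IMU 2 malfunctions, A wheel driver 2 is inoperative, Aft rate sensor lost, Emergency reaction wheel lost, Inboard sun sensor 2 is down, Left gyro failed, Outboard wheel driver stuck, Propellant valve 2 stuck, South propellant valve malfunctions, Star tracker stuck}; {#3 sun sensor malfunctions, A IMU 2 malfunctions, A wheel driver 2 is inoperative, Emergency reaction wheel lost, Inboard sun sensor 2 is down, Left gyro failed, Lower magnetorquer failed, Outboard wheel driver stuck, Propellant valve 2 stuck, South propellant valve malfunctions, Star tracker stuck}.

6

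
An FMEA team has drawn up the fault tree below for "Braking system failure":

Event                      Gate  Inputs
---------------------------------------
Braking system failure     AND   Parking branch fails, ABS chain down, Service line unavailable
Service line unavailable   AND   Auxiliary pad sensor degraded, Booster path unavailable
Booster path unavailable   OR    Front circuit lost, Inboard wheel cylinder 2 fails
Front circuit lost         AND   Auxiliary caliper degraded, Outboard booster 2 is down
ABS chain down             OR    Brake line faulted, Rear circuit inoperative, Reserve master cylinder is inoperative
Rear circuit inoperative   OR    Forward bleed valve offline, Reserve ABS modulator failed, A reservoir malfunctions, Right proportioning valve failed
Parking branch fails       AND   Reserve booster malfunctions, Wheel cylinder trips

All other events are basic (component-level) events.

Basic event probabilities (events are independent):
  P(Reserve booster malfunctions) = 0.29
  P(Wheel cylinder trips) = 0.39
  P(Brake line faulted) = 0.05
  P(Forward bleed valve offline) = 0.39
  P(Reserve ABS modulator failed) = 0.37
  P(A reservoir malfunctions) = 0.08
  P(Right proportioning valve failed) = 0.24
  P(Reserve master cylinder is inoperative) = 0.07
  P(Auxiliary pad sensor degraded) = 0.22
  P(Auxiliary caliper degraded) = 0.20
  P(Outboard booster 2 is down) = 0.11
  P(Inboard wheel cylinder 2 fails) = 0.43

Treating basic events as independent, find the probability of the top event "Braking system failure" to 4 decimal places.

P(Parking branch fails) [AND] = 0.29 × 0.39 = 0.113100
P(Rear circuit inoperative) [OR] = 1 − (1−0.39) × (1−0.37) × (1−0.08) × (1−0.24) = 0.731297
P(ABS chain down) [OR] = 1 − (1−0.05) × (1−0.731297) × (1−0.07) = 0.762601
P(Front circuit lost) [AND] = 0.20 × 0.11 = 0.022000
P(Booster path unavailable) [OR] = 1 − (1−0.022000) × (1−0.43) = 0.442540
P(Service line unavailable) [AND] = 0.22 × 0.442540 = 0.097359
P(Braking system failure) [AND] = 0.113100 × 0.762601 × 0.097359 = 0.008397
Rounded to 4 decimal places: P(Braking system failure) ≈ 0.0084.

0.0084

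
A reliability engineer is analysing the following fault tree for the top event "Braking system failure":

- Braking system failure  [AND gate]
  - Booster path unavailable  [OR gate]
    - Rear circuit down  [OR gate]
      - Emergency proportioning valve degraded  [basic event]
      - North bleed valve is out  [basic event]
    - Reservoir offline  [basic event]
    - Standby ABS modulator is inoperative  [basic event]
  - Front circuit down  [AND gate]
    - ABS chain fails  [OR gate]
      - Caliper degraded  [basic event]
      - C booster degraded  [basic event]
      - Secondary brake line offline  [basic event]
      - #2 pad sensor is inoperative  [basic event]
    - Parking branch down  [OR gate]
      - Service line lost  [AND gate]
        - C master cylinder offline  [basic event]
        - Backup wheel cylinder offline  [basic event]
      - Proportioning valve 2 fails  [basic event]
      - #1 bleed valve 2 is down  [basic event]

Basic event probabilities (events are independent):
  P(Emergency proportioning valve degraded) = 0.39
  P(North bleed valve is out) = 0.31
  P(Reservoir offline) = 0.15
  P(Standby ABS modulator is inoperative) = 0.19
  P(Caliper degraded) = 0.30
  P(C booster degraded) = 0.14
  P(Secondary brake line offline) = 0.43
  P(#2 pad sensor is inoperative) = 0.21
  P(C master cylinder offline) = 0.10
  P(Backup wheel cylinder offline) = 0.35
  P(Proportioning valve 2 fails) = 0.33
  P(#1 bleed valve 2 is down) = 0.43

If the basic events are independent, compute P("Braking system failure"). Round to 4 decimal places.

P(Rear circuit down) [OR] = 1 − (1−0.39) × (1−0.31) = 0.579100
P(Booster path unavailable) [OR] = 1 − (1−0.579100) × (1−0.15) × (1−0.19) = 0.710210
P(ABS chain fails) [OR] = 1 − (1−0.30) × (1−0.14) × (1−0.43) × (1−0.21) = 0.728919
P(Service line lost) [AND] = 0.10 × 0.35 = 0.035000
P(Parking branch down) [OR] = 1 − (1−0.035000) × (1−0.33) × (1−0.43) = 0.631467
P(Front circuit down) [AND] = 0.728919 × 0.631467 = 0.460288
P(Braking system failure) [AND] = 0.710210 × 0.460288 = 0.326901
Rounded to 4 decimal places: P(Braking system failure) ≈ 0.3269.

0.3269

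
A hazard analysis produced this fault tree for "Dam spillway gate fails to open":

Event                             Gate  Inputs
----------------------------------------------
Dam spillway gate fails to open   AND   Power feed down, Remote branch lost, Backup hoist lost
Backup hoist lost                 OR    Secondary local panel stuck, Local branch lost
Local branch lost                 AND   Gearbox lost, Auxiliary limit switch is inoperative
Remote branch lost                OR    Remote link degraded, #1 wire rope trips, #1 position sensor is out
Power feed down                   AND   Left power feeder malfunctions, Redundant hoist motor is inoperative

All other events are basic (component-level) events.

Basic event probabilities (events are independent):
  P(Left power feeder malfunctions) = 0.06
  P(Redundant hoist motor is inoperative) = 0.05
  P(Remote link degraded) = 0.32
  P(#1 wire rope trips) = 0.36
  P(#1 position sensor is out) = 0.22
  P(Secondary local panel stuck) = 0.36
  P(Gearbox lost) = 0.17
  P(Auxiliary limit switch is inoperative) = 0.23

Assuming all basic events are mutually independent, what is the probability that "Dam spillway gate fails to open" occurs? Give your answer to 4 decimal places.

P(Power feed down) [AND] = 0.06 × 0.05 = 0.003000
P(Remote branch lost) [OR] = 1 − (1−0.32) × (1−0.36) × (1−0.22) = 0.660544
P(Local branch lost) [AND] = 0.17 × 0.23 = 0.039100
P(Backup hoist lost) [OR] = 1 − (1−0.36) × (1−0.039100) = 0.385024
P(Dam spillway gate fails to open) [AND] = 0.003000 × 0.660544 × 0.385024 = 0.000763
Rounded to 4 decimal places: P(Dam spillway gate fails to open) ≈ 0.0008.

0.0008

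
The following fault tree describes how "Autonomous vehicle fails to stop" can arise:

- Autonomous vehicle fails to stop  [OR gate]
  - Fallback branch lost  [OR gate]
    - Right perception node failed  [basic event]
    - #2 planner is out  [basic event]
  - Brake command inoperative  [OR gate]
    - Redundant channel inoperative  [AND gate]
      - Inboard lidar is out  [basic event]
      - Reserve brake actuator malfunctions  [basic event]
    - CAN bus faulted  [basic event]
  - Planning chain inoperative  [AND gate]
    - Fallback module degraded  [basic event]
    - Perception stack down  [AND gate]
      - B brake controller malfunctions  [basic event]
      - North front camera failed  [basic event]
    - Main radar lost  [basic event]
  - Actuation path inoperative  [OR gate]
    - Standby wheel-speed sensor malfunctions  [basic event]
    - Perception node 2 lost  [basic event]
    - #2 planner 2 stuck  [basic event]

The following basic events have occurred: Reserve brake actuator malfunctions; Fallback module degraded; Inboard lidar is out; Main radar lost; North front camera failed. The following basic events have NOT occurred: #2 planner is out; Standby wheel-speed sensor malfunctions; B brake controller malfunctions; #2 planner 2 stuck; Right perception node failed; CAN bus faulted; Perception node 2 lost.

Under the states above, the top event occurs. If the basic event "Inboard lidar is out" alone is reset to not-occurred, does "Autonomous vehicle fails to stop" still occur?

Counterfactual: set "Inboard lidar is out" to not occurred.
Fallback branch lost [OR]: Right perception node failed=not, #2 planner is out=not → no input occurs → does not occur.
Redundant channel inoperative [AND]: Inboard lidar is out=not, Reserve brake actuator malfunctions=occurs → not all inputs occur → does not occur.
Brake command inoperative [OR]: Redundant channel inoperative=not, CAN bus faulted=not → no input occurs → does not occur.
Perception stack down [AND]: B brake controller malfunctions=not, North front camera failed=occurs → not all inputs occur → does not occur.
Planning chain inoperative [AND]: Fallback module degraded=occurs, Perception stack down=not, Main radar lost=occurs → not all inputs occur → does not occur.
Actuation path inoperative [OR]: Standby wheel-speed sensor malfunctions=not, Perception node 2 lost=not, #2 planner 2 stuck=not → no input occurs → does not occur.
Autonomous vehicle fails to stop [OR]: Fallback branch lost=not, Brake command inoperative=not, Planning chain inoperative=not, Actuation path inoperative=not → no input occurs → does not occur.

No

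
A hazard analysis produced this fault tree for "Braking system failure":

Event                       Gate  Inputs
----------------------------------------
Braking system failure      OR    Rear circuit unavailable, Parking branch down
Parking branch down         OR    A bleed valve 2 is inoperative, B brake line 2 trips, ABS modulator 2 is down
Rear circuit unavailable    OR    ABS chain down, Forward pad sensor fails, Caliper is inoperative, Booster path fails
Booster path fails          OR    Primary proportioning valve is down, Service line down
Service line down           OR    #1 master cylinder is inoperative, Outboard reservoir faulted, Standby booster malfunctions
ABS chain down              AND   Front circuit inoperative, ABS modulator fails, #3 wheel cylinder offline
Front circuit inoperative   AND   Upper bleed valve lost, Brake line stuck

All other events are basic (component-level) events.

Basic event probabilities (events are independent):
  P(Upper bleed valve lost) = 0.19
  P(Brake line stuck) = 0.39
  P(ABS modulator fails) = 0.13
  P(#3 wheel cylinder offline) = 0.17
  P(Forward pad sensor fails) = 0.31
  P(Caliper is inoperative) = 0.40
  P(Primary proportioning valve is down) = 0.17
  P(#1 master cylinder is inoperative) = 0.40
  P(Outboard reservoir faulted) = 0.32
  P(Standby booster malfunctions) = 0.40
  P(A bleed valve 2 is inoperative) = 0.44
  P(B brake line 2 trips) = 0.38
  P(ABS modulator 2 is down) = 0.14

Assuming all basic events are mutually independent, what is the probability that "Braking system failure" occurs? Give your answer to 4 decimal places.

P(Front circuit inoperative) [AND] = 0.19 × 0.39 = 0.074100
P(ABS chain down) [AND] = 0.074100 × 0.13 × 0.17 = 0.001638
P(Service line down) [OR] = 1 − (1−0.40) × (1−0.32) × (1−0.40) = 0.755200
P(Booster path fails) [OR] = 1 − (1−0.17) × (1−0.755200) = 0.796816
P(Rear circuit unavailable) [OR] = 1 − (1−0.001638) × (1−0.31) × (1−0.40) × (1−0.796816) = 0.916020
P(Parking branch down) [OR] = 1 − (1−0.44) × (1−0.38) × (1−0.14) = 0.701408
P(Braking system failure) [OR] = 1 − (1−0.916020) × (1−0.701408) = 0.974924
Rounded to 4 decimal places: P(Braking system failure) ≈ 0.9749.

0.9749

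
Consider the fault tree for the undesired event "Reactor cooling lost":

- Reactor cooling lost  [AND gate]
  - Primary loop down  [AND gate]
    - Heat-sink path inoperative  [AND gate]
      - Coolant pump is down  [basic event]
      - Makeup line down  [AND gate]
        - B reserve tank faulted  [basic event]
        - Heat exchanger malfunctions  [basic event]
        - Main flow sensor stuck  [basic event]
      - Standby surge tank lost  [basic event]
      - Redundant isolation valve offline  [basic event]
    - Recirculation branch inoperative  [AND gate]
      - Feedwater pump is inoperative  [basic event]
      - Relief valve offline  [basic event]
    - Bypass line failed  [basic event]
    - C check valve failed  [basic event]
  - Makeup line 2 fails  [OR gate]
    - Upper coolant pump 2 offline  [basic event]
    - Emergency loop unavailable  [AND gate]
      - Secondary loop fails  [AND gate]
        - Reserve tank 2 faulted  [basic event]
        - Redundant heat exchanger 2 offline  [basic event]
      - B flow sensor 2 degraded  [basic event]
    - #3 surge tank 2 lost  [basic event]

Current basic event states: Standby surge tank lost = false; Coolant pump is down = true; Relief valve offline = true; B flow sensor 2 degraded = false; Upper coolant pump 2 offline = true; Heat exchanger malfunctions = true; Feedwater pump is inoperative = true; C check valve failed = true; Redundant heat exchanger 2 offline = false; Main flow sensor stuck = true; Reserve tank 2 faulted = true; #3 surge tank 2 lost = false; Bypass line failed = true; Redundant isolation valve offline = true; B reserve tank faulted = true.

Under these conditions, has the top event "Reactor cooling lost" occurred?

No

Makeup line down [AND]: B reserve tank faulted=occurs, Heat exchanger malfunctions=occurs, Main flow sensor stuck=occurs → all inputs occur → occurs.
Heat-sink path inoperative [AND]: Coolant pump is down=occurs, Makeup line down=occurs, Standby surge tank lost=not, Redundant isolation valve offline=occurs → not all inputs occur → does not occur.
Recirculation branch inoperative [AND]: Feedwater pump is inoperative=occurs, Relief valve offline=occurs → all inputs occur → occurs.
Primary loop down [AND]: Heat-sink path inoperative=not, Recirculation branch inoperative=occurs, Bypass line failed=occurs, C check valve failed=occurs → not all inputs occur → does not occur.
Secondary loop fails [AND]: Reserve tank 2 faulted=occurs, Redundant heat exchanger 2 offline=not → not all inputs occur → does not occur.
Emergency loop unavailable [AND]: Secondary loop fails=not, B flow sensor 2 degraded=not → not all inputs occur → does not occur.
Makeup line 2 fails [OR]: Upper coolant pump 2 offline=occurs, Emergency loop unavailable=not, #3 surge tank 2 lost=not → at least one input occurs → occurs.
Reactor cooling lost [AND]: Primary loop down=not, Makeup line 2 fails=occurs → not all inputs occur → does not occur.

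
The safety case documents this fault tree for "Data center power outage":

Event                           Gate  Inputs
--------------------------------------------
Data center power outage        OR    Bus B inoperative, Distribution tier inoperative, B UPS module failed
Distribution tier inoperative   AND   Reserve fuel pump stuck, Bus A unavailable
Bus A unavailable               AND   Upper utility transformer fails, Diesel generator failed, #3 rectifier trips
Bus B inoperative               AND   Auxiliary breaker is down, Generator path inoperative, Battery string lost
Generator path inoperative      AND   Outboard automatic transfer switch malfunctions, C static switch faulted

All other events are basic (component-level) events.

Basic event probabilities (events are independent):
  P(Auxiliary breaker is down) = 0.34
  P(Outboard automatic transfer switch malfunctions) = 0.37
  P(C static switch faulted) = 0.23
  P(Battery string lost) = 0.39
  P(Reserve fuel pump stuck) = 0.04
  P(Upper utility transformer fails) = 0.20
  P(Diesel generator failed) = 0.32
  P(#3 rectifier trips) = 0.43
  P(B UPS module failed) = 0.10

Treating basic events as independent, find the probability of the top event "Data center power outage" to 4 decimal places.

0.1111

P(Generator path inoperative) [AND] = 0.37 × 0.23 = 0.085100
P(Bus B inoperative) [AND] = 0.34 × 0.085100 × 0.39 = 0.011284
P(Bus A unavailable) [AND] = 0.20 × 0.32 × 0.43 = 0.027520
P(Distribution tier inoperative) [AND] = 0.04 × 0.027520 = 0.001101
P(Data center power outage) [OR] = 1 − (1−0.011284) × (1−0.001101) × (1−0.10) = 0.111135
Rounded to 4 decimal places: P(Data center power outage) ≈ 0.1111.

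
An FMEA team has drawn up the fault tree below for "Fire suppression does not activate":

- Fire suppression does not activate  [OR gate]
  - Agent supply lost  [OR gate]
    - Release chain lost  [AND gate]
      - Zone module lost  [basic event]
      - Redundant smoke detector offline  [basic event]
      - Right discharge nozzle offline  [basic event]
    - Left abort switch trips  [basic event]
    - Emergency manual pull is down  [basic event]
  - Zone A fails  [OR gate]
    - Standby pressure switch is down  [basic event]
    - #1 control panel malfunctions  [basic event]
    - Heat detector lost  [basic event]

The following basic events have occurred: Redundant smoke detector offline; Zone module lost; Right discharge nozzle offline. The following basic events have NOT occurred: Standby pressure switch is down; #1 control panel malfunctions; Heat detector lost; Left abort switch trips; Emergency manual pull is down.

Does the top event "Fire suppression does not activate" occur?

Release chain lost [AND]: Zone module lost=occurs, Redundant smoke detector offline=occurs, Right discharge nozzle offline=occurs → all inputs occur → occurs.
Agent supply lost [OR]: Release chain lost=occurs, Left abort switch trips=not, Emergency manual pull is down=not → at least one input occurs → occurs.
Zone A fails [OR]: Standby pressure switch is down=not, #1 control panel malfunctions=not, Heat detector lost=not → no input occurs → does not occur.
Fire suppression does not activate [OR]: Agent supply lost=occurs, Zone A fails=not → at least one input occurs → occurs.

Yes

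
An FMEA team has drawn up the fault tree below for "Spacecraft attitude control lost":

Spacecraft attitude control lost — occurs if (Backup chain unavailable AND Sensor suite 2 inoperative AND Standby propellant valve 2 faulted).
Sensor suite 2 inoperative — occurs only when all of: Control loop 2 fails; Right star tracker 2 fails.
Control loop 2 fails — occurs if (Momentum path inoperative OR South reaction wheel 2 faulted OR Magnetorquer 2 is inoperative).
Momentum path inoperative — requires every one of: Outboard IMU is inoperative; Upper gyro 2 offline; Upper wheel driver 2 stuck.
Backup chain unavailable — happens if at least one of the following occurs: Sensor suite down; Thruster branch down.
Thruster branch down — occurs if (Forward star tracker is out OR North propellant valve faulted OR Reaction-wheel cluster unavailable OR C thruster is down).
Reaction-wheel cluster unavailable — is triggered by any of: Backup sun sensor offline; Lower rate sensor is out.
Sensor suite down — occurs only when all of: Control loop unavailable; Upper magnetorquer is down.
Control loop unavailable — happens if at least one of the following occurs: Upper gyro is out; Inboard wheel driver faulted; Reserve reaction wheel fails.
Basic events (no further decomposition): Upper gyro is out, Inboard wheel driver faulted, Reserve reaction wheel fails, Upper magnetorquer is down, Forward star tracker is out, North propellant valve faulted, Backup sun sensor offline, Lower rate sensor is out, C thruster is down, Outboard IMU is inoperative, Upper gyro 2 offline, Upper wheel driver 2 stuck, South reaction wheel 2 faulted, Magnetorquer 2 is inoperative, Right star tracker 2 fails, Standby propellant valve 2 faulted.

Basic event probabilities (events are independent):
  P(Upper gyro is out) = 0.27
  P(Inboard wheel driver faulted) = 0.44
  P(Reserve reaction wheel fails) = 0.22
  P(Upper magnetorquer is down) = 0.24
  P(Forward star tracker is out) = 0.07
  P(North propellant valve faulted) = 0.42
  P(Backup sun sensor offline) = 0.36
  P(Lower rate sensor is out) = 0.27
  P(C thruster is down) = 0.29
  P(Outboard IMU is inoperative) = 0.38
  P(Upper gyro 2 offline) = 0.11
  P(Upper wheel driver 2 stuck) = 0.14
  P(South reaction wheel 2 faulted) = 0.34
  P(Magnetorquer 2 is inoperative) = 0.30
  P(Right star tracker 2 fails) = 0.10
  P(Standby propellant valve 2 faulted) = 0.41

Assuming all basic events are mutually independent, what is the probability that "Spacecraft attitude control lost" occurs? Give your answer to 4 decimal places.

0.0189

P(Control loop unavailable) [OR] = 1 − (1−0.27) × (1−0.44) × (1−0.22) = 0.681136
P(Sensor suite down) [AND] = 0.681136 × 0.24 = 0.163473
P(Reaction-wheel cluster unavailable) [OR] = 1 − (1−0.36) × (1−0.27) = 0.532800
P(Thruster branch down) [OR] = 1 − (1−0.07) × (1−0.42) × (1−0.532800) × (1−0.29) = 0.821075
P(Backup chain unavailable) [OR] = 1 − (1−0.163473) × (1−0.821075) = 0.850324
P(Momentum path inoperative) [AND] = 0.38 × 0.11 × 0.14 = 0.005852
P(Control loop 2 fails) [OR] = 1 − (1−0.005852) × (1−0.34) × (1−0.30) = 0.540704
P(Sensor suite 2 inoperative) [AND] = 0.540704 × 0.10 = 0.054070
P(Spacecraft attitude control lost) [AND] = 0.850324 × 0.054070 × 0.41 = 0.018851
Rounded to 4 decimal places: P(Spacecraft attitude control lost) ≈ 0.0189.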